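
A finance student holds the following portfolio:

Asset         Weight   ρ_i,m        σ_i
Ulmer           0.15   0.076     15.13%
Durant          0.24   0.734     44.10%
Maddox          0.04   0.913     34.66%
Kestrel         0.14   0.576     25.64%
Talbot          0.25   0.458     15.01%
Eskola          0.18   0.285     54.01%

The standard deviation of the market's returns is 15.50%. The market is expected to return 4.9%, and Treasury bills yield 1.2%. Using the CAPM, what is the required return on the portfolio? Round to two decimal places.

4.96%

β_Ulmer = 0.076 × 15.13% / 15.50% = 0.0742
β_Durant = 0.734 × 44.10% / 15.50% = 2.0883
β_Maddox = 0.913 × 34.66% / 15.50% = 2.0416
β_Kestrel = 0.576 × 25.64% / 15.50% = 0.9528
β_Talbot = 0.458 × 15.01% / 15.50% = 0.4435
β_Eskola = 0.285 × 54.01% / 15.50% = 0.9931
β_P = Σ w_i β_i = 0.15×0.0742 + 0.24×2.0883 + 0.04×2.0416 + 0.14×0.9528 + 0.25×0.4435 + 0.18×0.9931 = 1.0170
MRP = 4.9% − 1.2% = 3.70%
E(R_P) = R_f + β_P × MRP = 1.2% + 1.0170 × 3.7% = 4.96%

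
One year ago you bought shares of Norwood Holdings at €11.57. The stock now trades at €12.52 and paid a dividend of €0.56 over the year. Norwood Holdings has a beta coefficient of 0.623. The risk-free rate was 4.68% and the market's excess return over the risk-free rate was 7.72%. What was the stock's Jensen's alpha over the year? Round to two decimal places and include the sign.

+3.56%

Realised HPR = (P1 + D1 − P0) / P0 = (12.52 + 0.56 − 11.57) / 11.57 = 1.51 / 11.57 = 13.0510%
CAPM required = R_f + β·MRP = 4.68% + 0.623 × 7.72% = 9.48956%
α = realised − required = 13.0510% − 9.48956% = +3.56%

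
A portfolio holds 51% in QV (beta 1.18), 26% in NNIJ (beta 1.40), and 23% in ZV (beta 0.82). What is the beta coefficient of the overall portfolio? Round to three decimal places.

1.154

β_P = Σ w_i β_i = 0.51×1.18 + 0.26×1.40 + 0.23×0.82 = 1.1544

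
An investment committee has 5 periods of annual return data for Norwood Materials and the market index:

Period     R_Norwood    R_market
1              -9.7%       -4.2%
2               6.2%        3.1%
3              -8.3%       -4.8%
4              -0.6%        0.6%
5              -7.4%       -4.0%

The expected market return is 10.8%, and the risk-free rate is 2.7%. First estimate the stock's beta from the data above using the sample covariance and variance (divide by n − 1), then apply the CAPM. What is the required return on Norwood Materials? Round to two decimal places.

Mean R_i = (-9.7 + 6.2 − 8.3 − 0.6 − 7.4) / 5 = -3.9600%
Mean R_m = (-4.2 + 3.1 − 4.8 + 0.6 − 4.0) / 5 = -1.8600%
Σ(R_i − R̄_i)(R_m − R̄_m) = 92.2120  ⇒  Cov = 92.2120 / 4 = 23.0530
Σ(R_m − R̄_m)² = 49.3520  ⇒  Var(R_m) = 49.3520 / 4 = 12.3380
β = Cov / Var(R_m) = 23.0530 / 12.3380 = 1.8685
MRP = 10.8% − 2.7% = 8.10%
E(R) = R_f + β × MRP = 2.7% + 1.8685 × 8.1% = 17.83%

17.83%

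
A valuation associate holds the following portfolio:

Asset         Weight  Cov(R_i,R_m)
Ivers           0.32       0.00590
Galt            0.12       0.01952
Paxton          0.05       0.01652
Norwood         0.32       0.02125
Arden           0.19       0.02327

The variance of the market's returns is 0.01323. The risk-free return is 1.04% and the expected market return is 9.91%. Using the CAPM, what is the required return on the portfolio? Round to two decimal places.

11.95%

β_Ivers = 0.00590 / 0.01323 = 0.4460
β_Galt = 0.01952 / 0.01323 = 1.4754
β_Paxton = 0.01652 / 0.01323 = 1.2487
β_Norwood = 0.02125 / 0.01323 = 1.6062
β_Arden = 0.02327 / 0.01323 = 1.7589
β_P = Σ w_i β_i = 0.32×0.4460 + 0.12×1.4754 + 0.05×1.2487 + 0.32×1.6062 + 0.19×1.7589 = 1.2304
MRP = 9.91% − 1.04% = 8.87%
E(R_P) = R_f + β_P × MRP = 1.04% + 1.2304 × 8.87% = 11.95%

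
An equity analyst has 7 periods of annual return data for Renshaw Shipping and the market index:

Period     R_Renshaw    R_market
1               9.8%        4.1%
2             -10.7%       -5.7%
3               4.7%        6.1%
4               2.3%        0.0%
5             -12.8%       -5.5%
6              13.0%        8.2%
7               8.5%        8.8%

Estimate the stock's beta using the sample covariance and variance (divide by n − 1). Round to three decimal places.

Mean R_i = (9.8 − 10.7 + 4.7 + 2.3 − 12.8 + 13.0 + 8.5) / 7 = 2.1143%
Mean R_m = (4.1 − 5.7 + 6.1 + 0.0 − 5.5 + 8.2 + 8.8) / 7 = 2.2857%
Σ(R_i − R̄_i)(R_m − R̄_m) = 347.8114  ⇒  Cov = 347.8114 / 6 = 57.9686
Σ(R_m − R̄_m)² = 224.8686  ⇒  Var(R_m) = 224.8686 / 6 = 37.4781
β = Cov / Var(R_m) = 57.9686 / 37.4781 = 1.5467

1.547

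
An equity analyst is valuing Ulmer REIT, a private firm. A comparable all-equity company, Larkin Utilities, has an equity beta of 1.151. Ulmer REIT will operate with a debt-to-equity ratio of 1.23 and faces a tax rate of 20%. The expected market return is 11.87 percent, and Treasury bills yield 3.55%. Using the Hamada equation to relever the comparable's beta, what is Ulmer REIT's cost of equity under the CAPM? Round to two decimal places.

β_L = β_U × [1 + (1 − t)(D/E)] = 1.151 × [1 + (1 − 0.20) × 1.23]
    = 1.151 × [1 + 0.80 × 1.23] = 1.151 × 1.9840 = 2.2836
MRP = 11.87% − 3.55% = 8.32%
E(R) = R_f + β_L × MRP = 3.55% + 2.2836 × 8.32% = 22.55%

22.55%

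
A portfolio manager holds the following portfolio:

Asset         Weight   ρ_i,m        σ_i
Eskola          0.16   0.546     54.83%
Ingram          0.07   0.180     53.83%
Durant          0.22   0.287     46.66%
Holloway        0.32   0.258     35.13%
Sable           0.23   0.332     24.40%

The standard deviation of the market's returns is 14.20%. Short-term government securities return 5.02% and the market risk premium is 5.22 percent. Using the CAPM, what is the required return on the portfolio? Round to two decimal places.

β_Eskola = 0.546 × 54.83% / 14.20% = 2.1083
β_Ingram = 0.180 × 53.83% / 14.20% = 0.6824
β_Durant = 0.287 × 46.66% / 14.20% = 0.9431
β_Holloway = 0.258 × 35.13% / 14.20% = 0.6383
β_Sable = 0.332 × 24.40% / 14.20% = 0.5705
β_P = Σ w_i β_i = 0.16×2.1083 + 0.07×0.6824 + 0.22×0.9431 + 0.32×0.6383 + 0.23×0.5705 = 0.9280
E(R_P) = R_f + β_P × MRP = 5.02% + 0.9280 × 5.22% = 9.86%

9.86%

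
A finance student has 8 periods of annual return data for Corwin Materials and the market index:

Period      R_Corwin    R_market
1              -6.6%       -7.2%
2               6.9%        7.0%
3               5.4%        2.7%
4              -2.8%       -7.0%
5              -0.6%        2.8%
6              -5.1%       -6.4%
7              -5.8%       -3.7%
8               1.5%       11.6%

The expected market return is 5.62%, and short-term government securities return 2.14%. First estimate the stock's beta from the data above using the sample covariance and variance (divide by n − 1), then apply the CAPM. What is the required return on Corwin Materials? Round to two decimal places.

4.10%

Mean R_i = (-6.6 + 6.9 + 5.4 − 2.8 − 0.6 − 5.1 − 5.8 + 1.5) / 8 = -0.8875%
Mean R_m = (-7.2 + 7.0 + 2.7 − 7.0 + 2.8 − 6.4 − 3.7 + 11.6) / 8 = -0.0250%
Σ(R_i − R̄_i)(R_m − R̄_m) = 199.6425  ⇒  Cov = 199.6425 / 7 = 28.5204
Σ(R_m − R̄_m)² = 354.1750  ⇒  Var(R_m) = 354.1750 / 7 = 50.5964
β = Cov / Var(R_m) = 28.5204 / 50.5964 = 0.5637
MRP = 5.62% − 2.14% = 3.48%
E(R) = R_f + β × MRP = 2.14% + 0.5637 × 3.48% = 4.10%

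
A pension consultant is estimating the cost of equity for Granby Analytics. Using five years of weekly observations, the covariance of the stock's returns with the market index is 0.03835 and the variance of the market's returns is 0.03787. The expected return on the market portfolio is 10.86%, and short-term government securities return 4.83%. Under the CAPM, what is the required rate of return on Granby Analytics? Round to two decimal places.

β = Cov(R_i, R_m) / Var(R_m) = 0.03835 / 0.03787 = 1.0127
MRP = 10.86% − 4.83% = 6.03%
E(R) = R_f + β × MRP = 4.83% + 1.0127 × 6.03% = 10.94%

10.94%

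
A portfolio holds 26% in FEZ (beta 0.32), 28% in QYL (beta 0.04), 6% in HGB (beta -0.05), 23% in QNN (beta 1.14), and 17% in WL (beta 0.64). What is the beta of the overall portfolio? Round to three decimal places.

0.462

β_P = Σ w_i β_i = 0.26×0.32 + 0.28×0.04 + 0.06×-0.05 + 0.23×1.14 + 0.17×0.64 = 0.4624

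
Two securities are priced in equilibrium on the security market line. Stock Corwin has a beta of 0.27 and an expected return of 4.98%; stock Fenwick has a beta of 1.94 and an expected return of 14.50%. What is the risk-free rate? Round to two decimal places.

Both satisfy E(R) = R_f + β·MRP, so the slope of the SML is
MRP = (14.50% − 4.98%) / (1.94 − 0.27) = 9.52% / 1.67 = 5.7006%
R_f = E(R_Corwin) − β_Corwin·MRP = 4.98% − 0.27 × 5.7006% = 3.4408%

3.44%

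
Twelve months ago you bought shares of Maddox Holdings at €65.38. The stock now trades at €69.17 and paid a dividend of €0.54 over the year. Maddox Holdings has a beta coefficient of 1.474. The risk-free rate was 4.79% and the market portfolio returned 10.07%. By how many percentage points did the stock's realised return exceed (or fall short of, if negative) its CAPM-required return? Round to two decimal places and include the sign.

-5.95%

Realised HPR = (P1 + D1 − P0) / P0 = (69.17 + 0.54 − 65.38) / 65.38 = 4.33 / 65.38 = 6.6228%
MRP = 10.07% − 4.79% = 5.28%
CAPM required = R_f + β·MRP = 4.79% + 1.474 × 5.28% = 12.57272%
α = realised − required = 6.6228% − 12.57272% = -5.95%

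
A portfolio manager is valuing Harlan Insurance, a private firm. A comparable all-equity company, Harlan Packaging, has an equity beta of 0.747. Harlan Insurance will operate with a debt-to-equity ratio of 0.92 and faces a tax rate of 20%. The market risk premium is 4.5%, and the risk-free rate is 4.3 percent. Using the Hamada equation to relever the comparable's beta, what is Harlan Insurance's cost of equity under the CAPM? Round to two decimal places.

β_L = β_U × [1 + (1 − t)(D/E)] = 0.747 × [1 + (1 − 0.20) × 0.92]
    = 0.747 × [1 + 0.80 × 0.92] = 0.747 × 1.7360 = 1.2968
E(R) = R_f + β_L × MRP = 4.3% + 1.2968 × 4.5% = 10.14%

10.14%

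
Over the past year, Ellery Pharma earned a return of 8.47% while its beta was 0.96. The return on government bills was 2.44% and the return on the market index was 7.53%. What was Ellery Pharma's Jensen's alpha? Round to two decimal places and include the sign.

+1.14%

Market excess return = 7.53% − 2.44% = 5.09%
CAPM benchmark = R_f + β(R_m − R_f) = 2.44% + 0.96 × 5.09% = 7.3264%
α = actual − benchmark = 8.47% − 7.3264% = +1.14%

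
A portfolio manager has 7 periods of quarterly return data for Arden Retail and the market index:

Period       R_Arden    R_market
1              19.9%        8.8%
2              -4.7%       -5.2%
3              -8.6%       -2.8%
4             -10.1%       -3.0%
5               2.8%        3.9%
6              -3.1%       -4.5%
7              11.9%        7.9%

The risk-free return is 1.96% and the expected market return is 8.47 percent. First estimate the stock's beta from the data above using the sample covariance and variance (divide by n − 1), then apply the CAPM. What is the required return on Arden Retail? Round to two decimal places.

13.05%

Mean R_i = (19.9 − 4.7 − 8.6 − 10.1 + 2.8 − 3.1 + 11.9) / 7 = 1.1571%
Mean R_m = (8.8 − 5.2 − 2.8 − 3.0 + 3.9 − 4.5 + 7.9) / 7 = 0.7286%
Σ(R_i − R̄_i)(R_m − R̄_m) = 366.9186  ⇒  Cov = 366.9186 / 6 = 61.1531
Σ(R_m − R̄_m)² = 215.4743  ⇒  Var(R_m) = 215.4743 / 6 = 35.9124
β = Cov / Var(R_m) = 61.1531 / 35.9124 = 1.7028
MRP = 8.47% − 1.96% = 6.51%
E(R) = R_f + β × MRP = 1.96% + 1.7028 × 6.51% = 13.05%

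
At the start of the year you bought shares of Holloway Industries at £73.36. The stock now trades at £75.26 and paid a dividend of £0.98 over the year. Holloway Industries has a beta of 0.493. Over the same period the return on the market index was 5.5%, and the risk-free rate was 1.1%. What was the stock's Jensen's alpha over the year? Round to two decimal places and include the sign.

Realised HPR = (P1 + D1 − P0) / P0 = (75.26 + 0.98 − 73.36) / 73.36 = 2.88 / 73.36 = 3.9258%
MRP = 5.5% − 1.1% = 4.40%
CAPM required = R_f + β·MRP = 1.1% + 0.493 × 4.4% = 3.2692%
α = realised − required = 3.9258% − 3.2692% = +0.66%

+0.66%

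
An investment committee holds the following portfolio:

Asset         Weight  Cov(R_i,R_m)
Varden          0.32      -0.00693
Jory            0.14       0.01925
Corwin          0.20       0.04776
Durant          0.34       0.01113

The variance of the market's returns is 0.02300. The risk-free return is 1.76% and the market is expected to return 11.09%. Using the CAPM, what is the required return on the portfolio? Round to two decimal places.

β_Varden = -0.00693 / 0.02300 = -0.3013
β_Jory = 0.01925 / 0.02300 = 0.8370
β_Corwin = 0.04776 / 0.02300 = 2.0765
β_Durant = 0.01113 / 0.02300 = 0.4839
β_P = Σ w_i β_i = 0.32×-0.3013 + 0.14×0.8370 + 0.20×2.0765 + 0.34×0.4839 = 0.6006
MRP = 11.09% − 1.76% = 9.33%
E(R_P) = R_f + β_P × MRP = 1.76% + 0.6006 × 9.33% = 7.36%

7.36%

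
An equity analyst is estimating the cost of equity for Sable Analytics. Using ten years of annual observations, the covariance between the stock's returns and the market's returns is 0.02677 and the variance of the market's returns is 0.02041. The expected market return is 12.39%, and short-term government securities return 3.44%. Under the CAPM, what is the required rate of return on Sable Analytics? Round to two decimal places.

15.18%

β = Cov(R_i, R_m) / Var(R_m) = 0.02677 / 0.02041 = 1.3116
MRP = 12.39% − 3.44% = 8.95%
E(R) = R_f + β × MRP = 3.44% + 1.3116 × 8.95% = 15.18%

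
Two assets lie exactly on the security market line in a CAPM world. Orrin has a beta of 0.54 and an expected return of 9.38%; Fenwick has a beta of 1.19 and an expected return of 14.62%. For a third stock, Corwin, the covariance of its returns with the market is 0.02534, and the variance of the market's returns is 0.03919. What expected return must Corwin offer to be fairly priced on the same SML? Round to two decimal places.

MRP = (14.62% − 9.38%) / (1.19 − 0.54) = 8.0615%
R_f = 9.38% − 0.54 × 8.0615% = 5.0268%
β_Corwin = Cov / Var(R_m) = 0.02534 / 0.03919 = 0.6466
E(R_Corwin) = R_f + β × MRP = 5.0268% + 0.6466 × 8.0615% = 10.24%

10.24%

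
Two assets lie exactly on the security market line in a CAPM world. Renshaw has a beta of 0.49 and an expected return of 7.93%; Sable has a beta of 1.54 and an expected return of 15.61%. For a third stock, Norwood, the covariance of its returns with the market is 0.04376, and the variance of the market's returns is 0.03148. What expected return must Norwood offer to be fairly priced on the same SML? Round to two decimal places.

14.51%

MRP = (15.61% − 7.93%) / (1.54 − 0.49) = 7.3143%
R_f = 7.93% − 0.49 × 7.3143% = 4.3460%
β_Norwood = Cov / Var(R_m) = 0.04376 / 0.03148 = 1.3901
E(R_Norwood) = R_f + β × MRP = 4.3460% + 1.3901 × 7.3143% = 14.51%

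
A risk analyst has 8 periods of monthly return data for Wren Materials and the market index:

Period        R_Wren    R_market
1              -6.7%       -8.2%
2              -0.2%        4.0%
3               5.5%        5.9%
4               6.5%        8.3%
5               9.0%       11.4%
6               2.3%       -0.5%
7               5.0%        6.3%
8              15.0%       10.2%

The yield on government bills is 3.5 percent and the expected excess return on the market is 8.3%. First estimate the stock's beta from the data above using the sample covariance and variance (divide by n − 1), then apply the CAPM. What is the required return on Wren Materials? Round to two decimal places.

10.94%

Mean R_i = (-6.7 − 0.2 + 5.5 + 6.5 + 9.0 + 2.3 + 5.0 + 15.0) / 8 = 4.5500%
Mean R_m = (-8.2 + 4.0 + 5.9 + 8.3 + 11.4 − 0.5 + 6.3 + 10.2) / 8 = 4.6750%
Σ(R_i − R̄_i)(R_m − R̄_m) = 256.3200  ⇒  Cov = 256.3200 / 7 = 36.6171
Σ(R_m − R̄_m)² = 286.0350  ⇒  Var(R_m) = 286.0350 / 7 = 40.8621
β = Cov / Var(R_m) = 36.6171 / 40.8621 = 0.8961
E(R) = R_f + β × MRP = 3.5% + 0.8961 × 8.3% = 10.94%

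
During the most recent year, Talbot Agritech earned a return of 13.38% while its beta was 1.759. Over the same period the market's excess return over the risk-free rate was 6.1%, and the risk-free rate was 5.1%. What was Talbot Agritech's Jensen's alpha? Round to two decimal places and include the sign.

-2.45%

CAPM benchmark = R_f + β(R_m − R_f) = 5.1% + 1.759 × 6.1% = 15.8299%
α = actual − benchmark = 13.38% − 15.8299% = -2.45%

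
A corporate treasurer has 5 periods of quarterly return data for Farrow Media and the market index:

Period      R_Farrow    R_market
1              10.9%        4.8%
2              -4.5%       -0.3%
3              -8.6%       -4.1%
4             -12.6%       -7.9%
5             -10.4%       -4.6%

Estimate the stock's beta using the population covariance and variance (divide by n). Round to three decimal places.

Mean R_i = (10.9 − 4.5 − 8.6 − 12.6 − 10.4) / 5 = -5.0400%
Mean R_m = (4.8 − 0.3 − 4.1 − 7.9 − 4.6) / 5 = -2.4200%
Σ(R_i − R̄_i)(R_m − R̄_m) = 175.3260  ⇒  Cov = 175.3260 / 5 = 35.0652
Σ(R_m − R̄_m)² = 94.2280  ⇒  Var(R_m) = 94.2280 / 5 = 18.8456
β = Cov / Var(R_m) = 35.0652 / 18.8456 = 1.8607

1.861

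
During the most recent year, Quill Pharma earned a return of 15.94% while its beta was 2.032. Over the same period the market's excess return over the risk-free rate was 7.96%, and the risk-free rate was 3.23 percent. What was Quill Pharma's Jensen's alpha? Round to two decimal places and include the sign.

CAPM benchmark = R_f + β(R_m − R_f) = 3.23% + 2.032 × 7.96% = 19.40472%
α = actual − benchmark = 15.94% − 19.40472% = -3.46%

-3.46%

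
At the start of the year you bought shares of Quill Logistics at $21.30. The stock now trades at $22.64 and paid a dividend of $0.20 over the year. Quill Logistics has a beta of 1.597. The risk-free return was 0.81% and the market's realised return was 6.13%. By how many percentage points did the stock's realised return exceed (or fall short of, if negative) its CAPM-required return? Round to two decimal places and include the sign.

Realised HPR = (P1 + D1 − P0) / P0 = (22.64 + 0.20 − 21.30) / 21.30 = 1.54 / 21.30 = 7.2300%
MRP = 6.13% − 0.81% = 5.32%
CAPM required = R_f + β·MRP = 0.81% + 1.597 × 5.32% = 9.30604%
α = realised − required = 7.2300% − 9.30604% = -2.08%

-2.08%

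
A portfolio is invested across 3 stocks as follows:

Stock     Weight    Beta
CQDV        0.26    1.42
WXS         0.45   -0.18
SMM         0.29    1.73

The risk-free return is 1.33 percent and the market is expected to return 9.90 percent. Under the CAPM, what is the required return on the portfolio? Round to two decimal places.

β_P = Σ w_i β_i = 0.26×1.42 + 0.45×-0.18 + 0.29×1.73 = 0.7899
MRP = 9.90% − 1.33% = 8.57%
E(R_P) = R_f + β_P × MRP = 1.33% + 0.7899 × 8.57% = 8.10%

8.10%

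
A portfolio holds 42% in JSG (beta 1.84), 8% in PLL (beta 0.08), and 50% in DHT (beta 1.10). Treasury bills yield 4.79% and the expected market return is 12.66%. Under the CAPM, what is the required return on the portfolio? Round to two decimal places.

β_P = Σ w_i β_i = 0.42×1.84 + 0.08×0.08 + 0.50×1.10 = 1.3292
MRP = 12.66% − 4.79% = 7.87%
E(R_P) = R_f + β_P × MRP = 4.79% + 1.3292 × 7.87% = 15.25%

15.25%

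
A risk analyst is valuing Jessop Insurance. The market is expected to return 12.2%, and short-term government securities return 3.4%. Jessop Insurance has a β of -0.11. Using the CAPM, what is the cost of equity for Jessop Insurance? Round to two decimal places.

Market risk premium = E(R_m) − R_f = 12.2% − 3.4% = 8.80%
E(R) = R_f + β × MRP = 3.4% + -0.11 × 8.8% = 2.43%

2.43%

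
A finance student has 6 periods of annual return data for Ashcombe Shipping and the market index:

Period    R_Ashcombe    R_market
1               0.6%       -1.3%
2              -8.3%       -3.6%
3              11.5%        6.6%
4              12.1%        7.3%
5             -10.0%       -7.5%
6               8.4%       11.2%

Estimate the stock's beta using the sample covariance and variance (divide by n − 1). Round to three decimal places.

Mean R_i = (0.6 − 8.3 + 11.5 + 12.1 − 10.0 + 8.4) / 6 = 2.3833%
Mean R_m = (-1.3 − 3.6 + 6.6 + 7.3 − 7.5 + 11.2) / 6 = 2.1167%
Σ(R_i − R̄_i)(R_m − R̄_m) = 332.1417  ⇒  Cov = 332.1417 / 5 = 66.4283
Σ(R_m − R̄_m)² = 266.3083  ⇒  Var(R_m) = 266.3083 / 5 = 53.2617
β = Cov / Var(R_m) = 66.4283 / 53.2617 = 1.2472

1.247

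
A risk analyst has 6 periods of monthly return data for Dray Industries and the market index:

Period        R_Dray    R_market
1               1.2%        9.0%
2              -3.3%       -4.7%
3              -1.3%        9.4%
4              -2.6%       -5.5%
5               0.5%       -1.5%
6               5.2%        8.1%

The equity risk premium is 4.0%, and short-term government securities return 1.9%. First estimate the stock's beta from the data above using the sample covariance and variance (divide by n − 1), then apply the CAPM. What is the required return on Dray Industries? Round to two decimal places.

3.01%

Mean R_i = (1.2 − 3.3 − 1.3 − 2.6 + 0.5 + 5.2) / 6 = -0.0500%
Mean R_m = (9.0 − 4.7 + 9.4 − 5.5 − 1.5 + 8.1) / 6 = 2.4667%
Σ(R_i − R̄_i)(R_m − R̄_m) = 70.5000  ⇒  Cov = 70.5000 / 5 = 14.1000
Σ(R_m − R̄_m)² = 253.0533  ⇒  Var(R_m) = 253.0533 / 5 = 50.6107
β = Cov / Var(R_m) = 14.1000 / 50.6107 = 0.2786
E(R) = R_f + β × MRP = 1.9% + 0.2786 × 4.0% = 3.01%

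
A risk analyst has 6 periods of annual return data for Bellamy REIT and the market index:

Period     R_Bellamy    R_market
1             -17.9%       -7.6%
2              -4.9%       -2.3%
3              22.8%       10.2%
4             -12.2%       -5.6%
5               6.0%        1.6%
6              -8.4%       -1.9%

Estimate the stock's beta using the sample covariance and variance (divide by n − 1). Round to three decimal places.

Mean R_i = (-17.9 − 4.9 + 22.8 − 12.2 + 6.0 − 8.4) / 6 = -2.4333%
Mean R_m = (-7.6 − 2.3 + 10.2 − 5.6 + 1.6 − 1.9) / 6 = -0.9333%
Σ(R_i − R̄_i)(R_m − R̄_m) = 460.1233  ⇒  Cov = 460.1233 / 5 = 92.0247
Σ(R_m − R̄_m)² = 199.3933  ⇒  Var(R_m) = 199.3933 / 5 = 39.8787
β = Cov / Var(R_m) = 92.0247 / 39.8787 = 2.3076

2.308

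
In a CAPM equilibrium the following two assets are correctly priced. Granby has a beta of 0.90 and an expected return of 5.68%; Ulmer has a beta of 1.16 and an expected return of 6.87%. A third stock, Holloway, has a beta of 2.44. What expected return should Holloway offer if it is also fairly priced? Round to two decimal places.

12.73%

MRP (SML slope) = (6.87% − 5.68%) / (1.16 − 0.90) = 1.19% / 0.26 = 4.5769%
R_f (intercept) = 5.68% − 0.90 × 4.5769% = 1.5608%
E(R_Holloway) = R_f + β × MRP = 1.5608% + 2.44 × 4.5769% = 12.73%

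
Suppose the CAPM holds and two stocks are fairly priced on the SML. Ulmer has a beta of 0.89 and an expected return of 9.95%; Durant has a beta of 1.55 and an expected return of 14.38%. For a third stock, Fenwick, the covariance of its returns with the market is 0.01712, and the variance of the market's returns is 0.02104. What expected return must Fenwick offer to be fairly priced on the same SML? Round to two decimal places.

9.44%

MRP = (14.38% − 9.95%) / (1.55 − 0.89) = 6.7121%
R_f = 9.95% − 0.89 × 6.7121% = 3.9762%
β_Fenwick = Cov / Var(R_m) = 0.01712 / 0.02104 = 0.8137
E(R_Fenwick) = R_f + β × MRP = 3.9762% + 0.8137 × 6.7121% = 9.44%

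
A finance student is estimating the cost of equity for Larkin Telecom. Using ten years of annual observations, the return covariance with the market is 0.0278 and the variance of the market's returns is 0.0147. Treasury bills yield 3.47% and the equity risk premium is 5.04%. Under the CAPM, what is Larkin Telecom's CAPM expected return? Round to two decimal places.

β = Cov(R_i, R_m) / Var(R_m) = 0.0278 / 0.0147 = 1.8912
E(R) = R_f + β × MRP = 3.47% + 1.8912 × 5.04% = 13.00%

13.00%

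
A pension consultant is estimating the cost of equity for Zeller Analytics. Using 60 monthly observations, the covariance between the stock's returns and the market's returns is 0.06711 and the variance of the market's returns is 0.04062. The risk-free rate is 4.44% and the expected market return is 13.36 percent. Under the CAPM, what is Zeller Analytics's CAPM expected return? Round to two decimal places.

β = Cov(R_i, R_m) / Var(R_m) = 0.06711 / 0.04062 = 1.6521
MRP = 13.36% − 4.44% = 8.92%
E(R) = R_f + β × MRP = 4.44% + 1.6521 × 8.92% = 19.18%

19.18%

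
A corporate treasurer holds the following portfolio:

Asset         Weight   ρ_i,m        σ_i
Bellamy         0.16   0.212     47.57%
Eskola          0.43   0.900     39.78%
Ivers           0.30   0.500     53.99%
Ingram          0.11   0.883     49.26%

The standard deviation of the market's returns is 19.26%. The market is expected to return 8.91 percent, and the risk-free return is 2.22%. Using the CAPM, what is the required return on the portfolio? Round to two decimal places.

12.60%

β_Bellamy = 0.212 × 47.57% / 19.26% = 0.5236
β_Eskola = 0.900 × 39.78% / 19.26% = 1.8589
β_Ivers = 0.500 × 53.99% / 19.26% = 1.4016
β_Ingram = 0.883 × 49.26% / 19.26% = 2.2584
β_P = Σ w_i β_i = 0.16×0.5236 + 0.43×1.8589 + 0.30×1.4016 + 0.11×2.2584 = 1.5520
MRP = 8.91% − 2.22% = 6.69%
E(R_P) = R_f + β_P × MRP = 2.22% + 1.5520 × 6.69% = 12.60%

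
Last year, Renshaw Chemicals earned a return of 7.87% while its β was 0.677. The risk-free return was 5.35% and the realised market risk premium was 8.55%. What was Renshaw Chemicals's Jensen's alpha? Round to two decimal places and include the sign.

CAPM benchmark = R_f + β(R_m − R_f) = 5.35% + 0.677 × 8.55% = 11.13835%
α = actual − benchmark = 7.87% − 11.13835% = -3.27%

-3.27%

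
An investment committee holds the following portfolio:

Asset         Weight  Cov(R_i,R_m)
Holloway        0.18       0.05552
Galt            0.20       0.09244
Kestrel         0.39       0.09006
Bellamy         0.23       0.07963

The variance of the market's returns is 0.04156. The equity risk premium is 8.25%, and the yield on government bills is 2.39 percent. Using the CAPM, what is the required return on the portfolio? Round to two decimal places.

β_Holloway = 0.05552 / 0.04156 = 1.3359
β_Galt = 0.09244 / 0.04156 = 2.2243
β_Kestrel = 0.09006 / 0.04156 = 2.1670
β_Bellamy = 0.07963 / 0.04156 = 1.9160
β_P = Σ w_i β_i = 0.18×1.3359 + 0.20×2.2243 + 0.39×2.1670 + 0.23×1.9160 = 1.9711
E(R_P) = R_f + β_P × MRP = 2.39% + 1.9711 × 8.25% = 18.65%

18.65%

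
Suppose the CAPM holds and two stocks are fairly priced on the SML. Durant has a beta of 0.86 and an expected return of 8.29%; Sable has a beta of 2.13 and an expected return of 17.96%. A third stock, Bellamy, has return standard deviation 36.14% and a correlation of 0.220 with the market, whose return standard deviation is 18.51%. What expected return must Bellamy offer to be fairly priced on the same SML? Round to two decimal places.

5.01%

MRP = (17.96% − 8.29%) / (2.13 − 0.86) = 7.6142%
R_f = 8.29% − 0.86 × 7.6142% = 1.7418%
β_Bellamy = ρ·σ_i/σ_m = 0.220 × 36.14 / 18.51 = 0.4295
E(R_Bellamy) = R_f + β × MRP = 1.7418% + 0.4295 × 7.6142% = 5.01%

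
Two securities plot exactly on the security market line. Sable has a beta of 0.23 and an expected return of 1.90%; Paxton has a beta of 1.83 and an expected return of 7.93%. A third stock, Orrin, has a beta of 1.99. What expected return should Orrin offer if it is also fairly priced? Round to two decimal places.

8.53%

MRP (SML slope) = (7.93% − 1.90%) / (1.83 − 0.23) = 6.03% / 1.60 = 3.7688%
R_f (intercept) = 1.90% − 0.23 × 3.7688% = 1.0332%
E(R_Orrin) = R_f + β × MRP = 1.0332% + 1.99 × 3.7688% = 8.53%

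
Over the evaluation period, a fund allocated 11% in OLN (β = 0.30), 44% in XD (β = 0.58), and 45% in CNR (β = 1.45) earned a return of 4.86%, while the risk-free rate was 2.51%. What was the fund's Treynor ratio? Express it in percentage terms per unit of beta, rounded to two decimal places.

2.50%

β_P = 0.11×0.30 + 0.44×0.58 + 0.45×1.45 = 0.9407
Treynor = (R_P − R_f) / β_P = (4.86% − 2.51%) / 0.9407 = 2.35% / 0.9407 = 2.50%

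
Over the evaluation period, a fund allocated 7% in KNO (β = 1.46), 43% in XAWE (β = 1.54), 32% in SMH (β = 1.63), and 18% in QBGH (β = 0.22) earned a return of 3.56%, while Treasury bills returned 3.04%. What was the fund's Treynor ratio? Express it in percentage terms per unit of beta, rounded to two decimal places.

0.39%

β_P = 0.07×1.46 + 0.43×1.54 + 0.32×1.63 + 0.18×0.22 = 1.3256
Treynor = (R_P − R_f) / β_P = (3.56% − 3.04%) / 1.3256 = 0.52% / 1.3256 = 0.39%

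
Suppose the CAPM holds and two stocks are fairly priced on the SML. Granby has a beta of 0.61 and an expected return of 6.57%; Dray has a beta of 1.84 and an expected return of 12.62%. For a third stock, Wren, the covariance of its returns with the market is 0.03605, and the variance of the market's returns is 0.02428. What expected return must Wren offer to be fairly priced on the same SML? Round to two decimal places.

10.87%

MRP = (12.62% − 6.57%) / (1.84 − 0.61) = 4.9187%
R_f = 6.57% − 0.61 × 4.9187% = 3.5696%
β_Wren = Cov / Var(R_m) = 0.03605 / 0.02428 = 1.4848
E(R_Wren) = R_f + β × MRP = 3.5696% + 1.4848 × 4.9187% = 10.87%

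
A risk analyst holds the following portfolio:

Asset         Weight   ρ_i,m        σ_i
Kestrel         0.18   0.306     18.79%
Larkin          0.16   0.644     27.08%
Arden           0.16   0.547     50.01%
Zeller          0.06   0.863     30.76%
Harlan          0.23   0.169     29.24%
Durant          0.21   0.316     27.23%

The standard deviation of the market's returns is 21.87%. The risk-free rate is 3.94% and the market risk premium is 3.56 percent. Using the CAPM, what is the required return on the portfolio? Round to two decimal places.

β_Kestrel = 0.306 × 18.79% / 21.87% = 0.2629
β_Larkin = 0.644 × 27.08% / 21.87% = 0.7974
β_Arden = 0.547 × 50.01% / 21.87% = 1.2508
β_Zeller = 0.863 × 30.76% / 21.87% = 1.2138
β_Harlan = 0.169 × 29.24% / 21.87% = 0.2260
β_Durant = 0.316 × 27.23% / 21.87% = 0.3934
β_P = Σ w_i β_i = 0.18×0.2629 + 0.16×0.7974 + 0.16×1.2508 + 0.06×1.2138 + 0.23×0.2260 + 0.21×0.3934 = 0.5825
E(R_P) = R_f + β_P × MRP = 3.94% + 0.5825 × 3.56% = 6.01%

6.01%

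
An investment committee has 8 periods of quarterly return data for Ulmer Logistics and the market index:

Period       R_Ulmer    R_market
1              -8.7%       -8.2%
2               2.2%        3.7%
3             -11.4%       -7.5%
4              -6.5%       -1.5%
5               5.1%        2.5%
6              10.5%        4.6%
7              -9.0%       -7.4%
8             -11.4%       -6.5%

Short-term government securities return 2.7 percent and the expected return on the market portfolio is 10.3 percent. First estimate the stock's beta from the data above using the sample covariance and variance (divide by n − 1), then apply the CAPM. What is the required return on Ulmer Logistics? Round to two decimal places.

Mean R_i = (-8.7 + 2.2 − 11.4 − 6.5 + 5.1 + 10.5 − 9.0 − 11.4) / 8 = -3.6500%
Mean R_m = (-8.2 + 3.7 − 7.5 − 1.5 + 2.5 + 4.6 − 7.4 − 6.5) / 8 = -2.5375%
Σ(R_i − R̄_i)(R_m − R̄_m) = 302.3850  ⇒  Cov = 302.3850 / 7 = 43.1979
Σ(R_m − R̄_m)² = 212.3388  ⇒  Var(R_m) = 212.3388 / 7 = 30.3341
β = Cov / Var(R_m) = 43.1979 / 30.3341 = 1.4241
MRP = 10.3% − 2.7% = 7.60%
E(R) = R_f + β × MRP = 2.7% + 1.4241 × 7.6% = 13.52%

13.52%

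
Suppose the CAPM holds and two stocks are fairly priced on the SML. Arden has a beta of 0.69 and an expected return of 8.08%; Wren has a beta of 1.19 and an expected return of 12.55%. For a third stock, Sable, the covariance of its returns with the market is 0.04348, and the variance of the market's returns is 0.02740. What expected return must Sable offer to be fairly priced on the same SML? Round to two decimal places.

16.10%

MRP = (12.55% − 8.08%) / (1.19 − 0.69) = 8.9400%
R_f = 8.08% − 0.69 × 8.9400% = 1.9114%
β_Sable = Cov / Var(R_m) = 0.04348 / 0.02740 = 1.5869
E(R_Sable) = R_f + β × MRP = 1.9114% + 1.5869 × 8.9400% = 16.10%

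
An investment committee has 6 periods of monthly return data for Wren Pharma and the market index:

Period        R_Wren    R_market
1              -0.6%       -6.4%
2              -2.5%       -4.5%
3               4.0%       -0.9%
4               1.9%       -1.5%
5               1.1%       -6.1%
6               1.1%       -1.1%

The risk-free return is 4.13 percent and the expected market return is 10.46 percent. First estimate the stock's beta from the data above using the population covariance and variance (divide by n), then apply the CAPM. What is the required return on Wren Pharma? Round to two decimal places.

7.58%

Mean R_i = (-0.6 − 2.5 + 4.0 + 1.9 + 1.1 + 1.1) / 6 = 0.8333%
Mean R_m = (-6.4 − 4.5 − 0.9 − 1.5 − 6.1 − 1.1) / 6 = -3.4167%
Σ(R_i − R̄_i)(R_m − R̄_m) = 17.8033  ⇒  Cov = 17.8033 / 6 = 2.9672
Σ(R_m − R̄_m)² = 32.6483  ⇒  Var(R_m) = 32.6483 / 6 = 5.4414
β = Cov / Var(R_m) = 2.9672 / 5.4414 = 0.5453
MRP = 10.46% − 4.13% = 6.33%
E(R) = R_f + β × MRP = 4.13% + 0.5453 × 6.33% = 7.58%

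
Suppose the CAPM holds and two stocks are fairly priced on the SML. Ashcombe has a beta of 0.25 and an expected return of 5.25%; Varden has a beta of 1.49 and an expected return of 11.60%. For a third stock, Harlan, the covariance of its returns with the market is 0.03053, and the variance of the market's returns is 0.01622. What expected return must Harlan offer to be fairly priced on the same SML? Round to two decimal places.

MRP = (11.60% − 5.25%) / (1.49 − 0.25) = 5.1210%
R_f = 5.25% − 0.25 × 5.1210% = 3.9698%
β_Harlan = Cov / Var(R_m) = 0.03053 / 0.01622 = 1.8822
E(R_Harlan) = R_f + β × MRP = 3.9698% + 1.8822 × 5.1210% = 13.61%

13.61%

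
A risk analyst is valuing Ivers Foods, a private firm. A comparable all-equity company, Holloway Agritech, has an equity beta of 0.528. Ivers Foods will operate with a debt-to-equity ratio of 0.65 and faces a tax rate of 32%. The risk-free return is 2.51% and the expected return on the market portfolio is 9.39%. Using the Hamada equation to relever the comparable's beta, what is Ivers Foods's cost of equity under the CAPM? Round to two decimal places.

β_L = β_U × [1 + (1 − t)(D/E)] = 0.528 × [1 + (1 − 0.32) × 0.65]
    = 0.528 × [1 + 0.68 × 0.65] = 0.528 × 1.4420 = 0.7614
MRP = 9.39% − 2.51% = 6.88%
E(R) = R_f + β_L × MRP = 2.51% + 0.7614 × 6.88% = 7.75%

7.75%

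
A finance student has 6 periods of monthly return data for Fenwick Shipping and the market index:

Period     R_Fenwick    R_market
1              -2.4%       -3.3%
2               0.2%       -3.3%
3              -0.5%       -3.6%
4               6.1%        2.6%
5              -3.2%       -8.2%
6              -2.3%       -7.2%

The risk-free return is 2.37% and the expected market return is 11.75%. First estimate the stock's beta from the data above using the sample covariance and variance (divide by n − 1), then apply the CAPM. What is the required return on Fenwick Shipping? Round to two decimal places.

10.10%

Mean R_i = (-2.4 + 0.2 − 0.5 + 6.1 − 3.2 − 2.3) / 6 = -0.3500%
Mean R_m = (-3.3 − 3.3 − 3.6 + 2.6 − 8.2 − 7.2) / 6 = -3.8333%
Σ(R_i − R̄_i)(R_m − R̄_m) = 59.6700  ⇒  Cov = 59.6700 / 5 = 11.9340
Σ(R_m − R̄_m)² = 72.4133  ⇒  Var(R_m) = 72.4133 / 5 = 14.4827
β = Cov / Var(R_m) = 11.9340 / 14.4827 = 0.8240
MRP = 11.75% − 2.37% = 9.38%
E(R) = R_f + β × MRP = 2.37% + 0.8240 × 9.38% = 10.10%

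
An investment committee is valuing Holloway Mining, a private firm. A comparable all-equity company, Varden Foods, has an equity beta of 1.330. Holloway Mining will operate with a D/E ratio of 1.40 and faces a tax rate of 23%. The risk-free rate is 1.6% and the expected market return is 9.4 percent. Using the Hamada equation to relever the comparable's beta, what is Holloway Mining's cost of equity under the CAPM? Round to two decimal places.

β_L = β_U × [1 + (1 − t)(D/E)] = 1.330 × [1 + (1 − 0.23) × 1.40]
    = 1.330 × [1 + 0.77 × 1.40] = 1.330 × 2.0780 = 2.7637
MRP = 9.4% − 1.6% = 7.80%
E(R) = R_f + β_L × MRP = 1.6% + 2.7637 × 7.8% = 23.16%

23.16%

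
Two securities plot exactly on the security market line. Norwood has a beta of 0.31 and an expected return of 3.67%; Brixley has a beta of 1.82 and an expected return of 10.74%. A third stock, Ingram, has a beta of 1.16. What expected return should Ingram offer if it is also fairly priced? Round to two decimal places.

7.65%

MRP (SML slope) = (10.74% − 3.67%) / (1.82 − 0.31) = 7.07% / 1.51 = 4.6821%
R_f (intercept) = 3.67% − 0.31 × 4.6821% = 2.2185%
E(R_Ingram) = R_f + β × MRP = 2.2185% + 1.16 × 4.6821% = 7.65%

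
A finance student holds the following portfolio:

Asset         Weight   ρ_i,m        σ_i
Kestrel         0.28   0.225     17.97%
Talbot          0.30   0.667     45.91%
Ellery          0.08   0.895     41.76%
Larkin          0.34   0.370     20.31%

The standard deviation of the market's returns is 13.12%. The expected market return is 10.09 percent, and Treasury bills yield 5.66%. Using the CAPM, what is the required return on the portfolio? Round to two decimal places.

11.02%

β_Kestrel = 0.225 × 17.97% / 13.12% = 0.3082
β_Talbot = 0.667 × 45.91% / 13.12% = 2.3340
β_Ellery = 0.895 × 41.76% / 13.12% = 2.8487
β_Larkin = 0.370 × 20.31% / 13.12% = 0.5728
β_P = Σ w_i β_i = 0.28×0.3082 + 0.30×2.3340 + 0.08×2.8487 + 0.34×0.5728 = 1.2091
MRP = 10.09% − 5.66% = 4.43%
E(R_P) = R_f + β_P × MRP = 5.66% + 1.2091 × 4.43% = 11.02%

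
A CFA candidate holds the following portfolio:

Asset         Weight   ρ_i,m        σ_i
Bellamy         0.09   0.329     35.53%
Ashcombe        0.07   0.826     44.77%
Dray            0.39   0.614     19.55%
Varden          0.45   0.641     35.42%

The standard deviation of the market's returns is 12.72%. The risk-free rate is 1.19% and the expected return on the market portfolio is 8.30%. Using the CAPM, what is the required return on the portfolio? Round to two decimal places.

11.55%

β_Bellamy = 0.329 × 35.53% / 12.72% = 0.9190
β_Ashcombe = 0.826 × 44.77% / 12.72% = 2.9072
β_Dray = 0.614 × 19.55% / 12.72% = 0.9437
β_Varden = 0.641 × 35.42% / 12.72% = 1.7849
β_P = Σ w_i β_i = 0.09×0.9190 + 0.07×2.9072 + 0.39×0.9437 + 0.45×1.7849 = 1.4575
MRP = 8.30% − 1.19% = 7.11%
E(R_P) = R_f + β_P × MRP = 1.19% + 1.4575 × 7.11% = 11.55%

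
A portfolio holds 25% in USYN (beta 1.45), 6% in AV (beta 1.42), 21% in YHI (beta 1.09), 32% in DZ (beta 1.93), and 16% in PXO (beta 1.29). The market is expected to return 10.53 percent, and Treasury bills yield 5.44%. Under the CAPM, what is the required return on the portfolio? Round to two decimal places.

β_P = Σ w_i β_i = 0.25×1.45 + 0.06×1.42 + 0.21×1.09 + 0.32×1.93 + 0.16×1.29 = 1.5006
MRP = 10.53% − 5.44% = 5.09%
E(R_P) = R_f + β_P × MRP = 5.44% + 1.5006 × 5.09% = 13.08%

13.08%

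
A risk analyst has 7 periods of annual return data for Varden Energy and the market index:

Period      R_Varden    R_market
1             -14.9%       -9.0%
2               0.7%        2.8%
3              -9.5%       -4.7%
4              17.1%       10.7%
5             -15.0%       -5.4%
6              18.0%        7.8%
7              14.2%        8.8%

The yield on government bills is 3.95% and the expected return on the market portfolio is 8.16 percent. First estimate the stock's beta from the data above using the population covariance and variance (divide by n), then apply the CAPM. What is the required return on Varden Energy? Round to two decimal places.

Mean R_i = (-14.9 + 0.7 − 9.5 + 17.1 − 15.0 + 18.0 + 14.2) / 7 = 1.5143%
Mean R_m = (-9.0 + 2.8 − 4.7 + 10.7 − 5.4 + 7.8 + 8.8) / 7 = 1.5714%
Σ(R_i − R̄_i)(R_m − R̄_m) = 693.3829  ⇒  Cov = 693.3829 / 7 = 99.0547
Σ(R_m − R̄_m)² = 375.5743  ⇒  Var(R_m) = 375.5743 / 7 = 53.6535
β = Cov / Var(R_m) = 99.0547 / 53.6535 = 1.8462
MRP = 8.16% − 3.95% = 4.21%
E(R) = R_f + β × MRP = 3.95% + 1.8462 × 4.21% = 11.72%

11.72%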